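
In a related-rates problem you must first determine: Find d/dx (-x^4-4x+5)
Power rule: d/dx(ax^n)=n·a·x^(n-1)
Term by term: -4·x^3 - 4

Answer: -4x^3 - 4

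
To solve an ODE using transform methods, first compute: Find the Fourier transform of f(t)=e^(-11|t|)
Using the standard pair: F{e^(-a|t|)}=2a/(a^2+omega^2)
With a=11: F(omega)=22/(121+omega^2)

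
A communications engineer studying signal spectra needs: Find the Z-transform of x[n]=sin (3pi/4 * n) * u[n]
Z{sin(w0*n)*u[n]} = z*sin(w0)/(z^2-2z*cos(w0)+1)
With w0 = 3pi/4: X(z) = z*sin(3pi/4)/(z^2-2z*cos(3pi/4)+1)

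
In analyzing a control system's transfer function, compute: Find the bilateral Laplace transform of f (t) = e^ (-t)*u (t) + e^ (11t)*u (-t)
For e^(-t) * u(t): L = 1/(s + 1), Re(s) > -1
For e^(11t) * u(-t): L = -1/(s-11), Re(s) < 11
Combined: F(s) = 1/(s + 1) - 1/(s-11), -1 < Re(s) < 11

Answer: 1/(s + 1) - 1/(s-11), ROC: -1 < Re(s) < 11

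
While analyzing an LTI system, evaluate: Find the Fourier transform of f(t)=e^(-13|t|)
Using the standard pair: F{e^(-a|t|)}=2a/(a^2+omega^2)
With a=13: F(omega)=26/(169+omega^2)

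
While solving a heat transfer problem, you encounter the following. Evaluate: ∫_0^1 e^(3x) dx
Antiderivative: (1/3)e^(3x)
Evaluate: (1/3)(e^3 - 1)

Answer: (e^3 - 1)/3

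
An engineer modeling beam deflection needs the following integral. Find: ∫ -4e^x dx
Since d/dx[e^x] = + e^x, we get -4e^x + C

Answer: -4e^x + C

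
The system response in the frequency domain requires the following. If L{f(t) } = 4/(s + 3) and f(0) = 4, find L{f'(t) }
L{f'(t)} = s·F(s) - f(0) = 4s/(s+3)-4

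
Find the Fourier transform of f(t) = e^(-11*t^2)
The Fourier transform of a Gaussian e^(-a*t^2) is sqrt(pi/a)*e^(-omega^2/(4a)).
With a = 11: F(omega) = sqrt(pi/11)*e^(-omega^2/44)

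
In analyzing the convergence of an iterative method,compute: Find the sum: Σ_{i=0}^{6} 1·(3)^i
Geometric series: S = a(1 - r^n)/(1 - r)
a = 1, r = 3, n = 7
S = 1(1 - 2187)/-2 = 1093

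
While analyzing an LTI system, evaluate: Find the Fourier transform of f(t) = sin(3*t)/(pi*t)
sin(W * t)/(pi * t) = (W/pi) * sinc(W * t/pi) is the impulse response of the ideal low-pass filter with cutoff W (here W = 3).
Its Fourier transform is a rectangular function:
F(omega) = 1 for |omega| < 3, 0 otherwise

Answer: rect(omega/6) [i.e., 1 for |omega| < 3, 0 otherwise]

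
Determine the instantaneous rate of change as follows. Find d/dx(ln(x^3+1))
Chain rule: d/dx[ln(u)] = u'/u where u = x^3 + 1
u' = 3x^2

Answer: (3x^2)/(x^3 + 1)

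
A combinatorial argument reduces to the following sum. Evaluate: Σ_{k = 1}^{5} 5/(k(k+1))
Partial fractions: 5/(k(k+1))=5/k - 5/(k+1)
Telescoping sum: 5(1-1/6)=5·5/6

Answer: 25/6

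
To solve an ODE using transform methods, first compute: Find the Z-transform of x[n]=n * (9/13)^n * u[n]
Using the property Z{n*a^n*u[n]} = az/(z-a)^2
With a = 9/13: X(z) = (9/13)z/(z - 9/13)^2, |z| > 9/13

Answer: (9/13)z/(z - 9/13)^2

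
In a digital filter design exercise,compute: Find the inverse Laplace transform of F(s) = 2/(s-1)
L^(-1){2/(s-a)} = c·e^(at)
Here a = 1, c = 2

Answer: 2e^(t)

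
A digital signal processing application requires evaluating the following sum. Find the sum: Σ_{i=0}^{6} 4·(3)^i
Geometric series: S = a(1 - r^n)/(1 - r)
a = 4, r = 3, n = 7
S = 4(1 - 2187)/-2 = 4372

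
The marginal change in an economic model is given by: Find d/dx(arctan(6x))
d/dx[arctan(u)] = u'/(1+u²), u = 6x, u' = 6

Answer: 6/(1+36x²)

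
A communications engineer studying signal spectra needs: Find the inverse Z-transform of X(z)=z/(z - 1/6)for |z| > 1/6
Standard pair: z/(z-a) <-> a^n * u[n] for causal signals
With a=1/6: x[n]=(1/6)^n * u[n]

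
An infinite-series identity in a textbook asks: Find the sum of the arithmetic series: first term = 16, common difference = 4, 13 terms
Last term: a_n = 16+(13-1)·4 = 64
Sum = n(a_1+a_n)/2 = 13(16+64)/2 = 520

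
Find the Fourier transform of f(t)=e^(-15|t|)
Using the standard pair: F{e^(-a|t|)}=2a/(a^2+omega^2)
With a=15: F(omega)=30/(225+omega^2)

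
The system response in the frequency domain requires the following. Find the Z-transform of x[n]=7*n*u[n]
Z{n*u[n]}=z/(z-1)^2
By linearity: Z{7*n*u[n]}=7z/(z-1)^2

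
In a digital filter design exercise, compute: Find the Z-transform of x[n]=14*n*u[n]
Z{n * u[n]}=z/(z-1)^2
By linearity: Z{14 * n * u[n]}=14z/(z-1)^2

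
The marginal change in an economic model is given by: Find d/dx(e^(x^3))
Chain rule: d/dx[e^u] = e^u · u' where u = x^3
u' = 3x^2

Answer: 3x^2·e^(x^3)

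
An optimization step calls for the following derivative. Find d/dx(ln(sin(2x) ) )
Chain rule: d/dx[ln(u)]=u'/u where u=sin(2x)
u'=2cos(2x)

Answer: (2cos(2x))/(sin(2x))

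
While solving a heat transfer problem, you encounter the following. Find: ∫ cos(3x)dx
Using substitution u = 3x: ∫ cos(u) du/3 = sin(u)/3+C

Answer: (1/3)sin(3x)+C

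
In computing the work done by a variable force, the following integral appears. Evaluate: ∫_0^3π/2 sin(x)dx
Antiderivative: -cos(x)
Evaluate at bounds: [-cos(1·3π/2)/1] - [-cos(1·0)/1]
= (-(0)+(1))/1 = 1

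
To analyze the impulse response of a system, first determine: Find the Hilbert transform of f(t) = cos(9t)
The Hilbert transform shifts each frequency component by -pi/2.
H{cos(wt)}=sin(wt)
With w=9: H{cos(9t)}=sin(9t)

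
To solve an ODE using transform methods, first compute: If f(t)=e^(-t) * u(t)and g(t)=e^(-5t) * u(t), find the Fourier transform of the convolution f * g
By the convolution theorem: F{f * g}=F(omega) * G(omega)
F(omega)=1/(1+j * omega), G(omega)=1/(5+j * omega)
F{f * g}=1/((1+j * omega)(5+j * omega))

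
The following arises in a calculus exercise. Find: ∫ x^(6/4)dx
Power rule: ∫ x^(3/2) dx = x^(5/2)/(5/2)+C

Answer: (2/5)·x^(5/2)+C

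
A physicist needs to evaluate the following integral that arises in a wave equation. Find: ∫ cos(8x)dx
Using substitution u = 8x: ∫ cos(u) du/8 = sin(u)/8+C

Answer: (1/8)sin(8x)+C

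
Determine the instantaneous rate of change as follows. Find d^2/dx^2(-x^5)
Apply power rule 2 times:
d^1: -5x^4
d^2: -20x^3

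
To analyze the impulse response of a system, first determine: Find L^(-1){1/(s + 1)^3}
L^(-1){1/(s-a)^n}=t^(n-1)·e^(at)/(n-1)!
Here a=-1, n=3: t^2·e^(-t)/2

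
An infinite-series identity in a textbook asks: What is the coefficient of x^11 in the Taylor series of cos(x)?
cos(x) has only even powers. Coefficient of x^11 = 0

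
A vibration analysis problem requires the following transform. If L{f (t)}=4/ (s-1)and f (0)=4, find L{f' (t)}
L{f'(t)} = s·F(s) - f(0) = 4s/(s-1)-4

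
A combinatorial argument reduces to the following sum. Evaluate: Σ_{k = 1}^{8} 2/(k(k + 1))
Partial fractions: 2/(k(k + 1)) = 2/k - 2/(k + 1)
Telescoping sum: 2(1 - 1/9) = 2·8/9

Answer: 16/9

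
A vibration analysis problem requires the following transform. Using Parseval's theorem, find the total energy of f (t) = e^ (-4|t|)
Parseval's theorem: E=integral |f(t)|^2 dt=(1/2pi) integral |F(omega)|^2 domega
E=integral_{-inf}^{inf} e^(-8|t|) dt=2 * integral_0^inf e^(-8t) dt=2/(2 * 4)=1/4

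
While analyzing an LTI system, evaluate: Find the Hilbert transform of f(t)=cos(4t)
The Hilbert transform shifts each frequency component by -pi/2.
H{cos(wt)} = sin(wt)
With w = 4: H{cos(4t)} = sin(4t)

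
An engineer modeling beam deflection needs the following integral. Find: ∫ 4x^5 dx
Using power rule: ∫ 4x^5 dx=4/6 x^6+C=(2/3)x^6+C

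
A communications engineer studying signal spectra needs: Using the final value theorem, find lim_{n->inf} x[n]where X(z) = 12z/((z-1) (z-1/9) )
Final value theorem: lim x[n] = lim_{z->1} (z-1)*X(z)
(z-1)*X(z) = 12z/(z-1/9)
As z->1: 12/(1 - 1/9) = 12/(8/9) = 27/2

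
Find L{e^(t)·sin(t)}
First shifting: L{e^(at)f(t)} = F(s-a)
L{sin(t)} = 1/(s² + 1)
Shift: 1/((s-1)² + 1)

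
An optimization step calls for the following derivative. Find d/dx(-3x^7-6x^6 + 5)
Power rule: d/dx(ax^n)=n·a·x^(n-1)
Term by term: -21·x^6-36·x^5

Answer: -21x^6-36x^5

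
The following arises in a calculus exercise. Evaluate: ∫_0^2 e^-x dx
Antiderivative: -e^-x
Evaluate: -(e^-2-1)

Answer: (e^-2-1)/(-1)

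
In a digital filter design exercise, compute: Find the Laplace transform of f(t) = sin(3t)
L{sin(wt)}=w/(s²+w²)
L{sin(3t)}=3/(s²+9)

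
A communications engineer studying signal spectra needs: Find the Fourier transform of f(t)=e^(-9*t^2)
The Fourier transform of a Gaussian e^(-a * t^2) is sqrt(pi/a) * e^(-omega^2/(4a)).
With a=9: F(omega)=sqrt(pi)/3 * e^(-omega^2/36)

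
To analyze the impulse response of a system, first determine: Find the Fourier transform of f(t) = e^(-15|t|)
Using the standard pair: F{e^(-a|t|)}=2a/(a^2+omega^2)
With a=15: F(omega)=30/(225+omega^2)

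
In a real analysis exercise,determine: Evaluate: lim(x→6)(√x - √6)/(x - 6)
Multiply by conjugate (√x+√6)/(√x+√6):
=(x - 6)/((x - 6)(√x+√6))=1/(√x+√6)
As x → 6: 1/(2√6)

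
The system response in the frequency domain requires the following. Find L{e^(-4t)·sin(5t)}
First shifting: L{e^(at)f(t)}=F(s-a)
L{sin(5t)}=5/(s²+25)
Shift: 5/((s+4)²+25)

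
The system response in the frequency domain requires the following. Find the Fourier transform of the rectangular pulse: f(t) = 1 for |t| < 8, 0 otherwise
F(omega) = integral from -8 to 8 of e^(-j * omega * t) dt
= 2 * sin(8 * omega)/omega = 16 * sinc(8 * omega/pi)

Answer: 2 * sin(8 * omega)/omega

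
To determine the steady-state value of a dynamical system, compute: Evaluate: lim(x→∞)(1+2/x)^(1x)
Rewrite as [(1+2/x)^x]^1.
lim(1+2/x)^x = e^2, so limit = (e^2)^1 = e^2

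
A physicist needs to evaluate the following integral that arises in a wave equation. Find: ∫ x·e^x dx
Integration by parts: u = x, dv = e^x dx
du = dx, v = e^x
= x·e^x - ∫ e^x dx
= x·e^x - e^x + C

Answer: e^x(x - 1) + C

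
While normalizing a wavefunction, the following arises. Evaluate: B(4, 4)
B(x,y) = Γ(x)Γ(y)/Γ(x+y) = (x-1)!(y-1)!/(x+y-1)!
B(4,4) = 3!·3!/7! = 1/140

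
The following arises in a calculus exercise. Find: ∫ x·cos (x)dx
By parts: u=x, dv=cos(x) dx
du=dx, v=sin(x)
=x·sin(x) + cos(x) + C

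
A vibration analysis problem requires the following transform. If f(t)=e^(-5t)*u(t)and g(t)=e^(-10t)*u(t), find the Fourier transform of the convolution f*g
By the convolution theorem: F{f*g}=F(omega)*G(omega)
F(omega)=1/(5+j*omega), G(omega)=1/(10+j*omega)
F{f*g}=1/((5+j*omega)(10+j*omega))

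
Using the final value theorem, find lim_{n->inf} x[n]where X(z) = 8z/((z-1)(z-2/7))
Final value theorem: lim x[n]=lim_{z->1} (z-1) * X(z)
(z-1) * X(z)=8z/(z-2/7)
As z->1: 8/(1-2/7)=8/(5/7)=56/5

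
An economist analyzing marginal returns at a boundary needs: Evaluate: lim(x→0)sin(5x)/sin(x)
sin(u) ≈ u for small u:
sin(5x)/sin(x) ≈ 5x/(x)=5/1

Answer: 5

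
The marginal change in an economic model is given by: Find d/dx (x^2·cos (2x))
Product rule: (fg)' = f'g+fg'
f = x^2, f' = 2x
g = cos(2x), g' = -2·sin(2x)

Answer: 2x·cos(2x)-2x^2·sin(2x)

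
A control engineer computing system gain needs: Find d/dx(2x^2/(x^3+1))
Quotient rule: (f/g)'=(f'g - fg')/g²
f=2x^2, f'=4x
g=x^3+1, g'=3x^2

Answer: (4x·(x^3+1)-6x^4)/(x^3+1)²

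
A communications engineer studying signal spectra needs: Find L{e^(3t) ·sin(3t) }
First shifting: L{e^(at)f(t)} = F(s-a)
L{sin(3t)} = 3/(s²+9)
Shift: 3/((s-3)²+9)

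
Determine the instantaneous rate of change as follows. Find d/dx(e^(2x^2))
Chain rule: d/dx[e^u]=e^u · u' where u=2x^2
u'=4x

Answer: 4x·e^(2x^2)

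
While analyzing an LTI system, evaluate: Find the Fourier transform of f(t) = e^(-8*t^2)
The Fourier transform of a Gaussian e^(-a*t^2) is sqrt(pi/a)*e^(-omega^2/(4a)).
With a = 8: F(omega) = sqrt(pi/8)*e^(-omega^2/32)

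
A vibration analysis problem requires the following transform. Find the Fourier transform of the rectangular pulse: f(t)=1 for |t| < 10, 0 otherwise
F(omega)=integral from -10 to 10 of e^(-j*omega*t) dt
=2*sin(10*omega)/omega=20*sinc(10*omega/pi)

Answer: 2*sin(10*omega)/omega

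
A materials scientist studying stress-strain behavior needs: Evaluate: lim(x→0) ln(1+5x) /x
L'Hôpital (0/0): lim 5/(1+5x) / 1=5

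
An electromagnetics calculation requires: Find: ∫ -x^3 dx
Using power rule: ∫ -x^3 dx=-1/4 x^4+C=(-1/4)x^4+C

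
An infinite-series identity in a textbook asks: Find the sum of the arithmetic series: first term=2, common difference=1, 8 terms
Last term: a_n=2+(8-1)·1=9
Sum=n(a_1+a_n)/2=8(2+9)/2=44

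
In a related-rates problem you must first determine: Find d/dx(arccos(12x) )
d/dx[arccos(u)] = -u'/√(1-u²), u = 12x, u' = 12

Answer: -12/√(1 - 144x²)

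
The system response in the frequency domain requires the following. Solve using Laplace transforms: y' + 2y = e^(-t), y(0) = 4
Take L: sY - 4 + 2Y = 1/(s + 1)
Y(s + 2) = 1/(s + 1) + 4
Y = 1/((s + 1)(s + 2)) + 4/(s + 2)
Partial fractions: 1/((s + 1)(s + 2)) = 1/(s + 1) - 1/(s + 2)
So Y = 1/(s + 1) + 3/(s + 2)
Inverse Laplace transform (L^(-1){1/(s + 1)} = e^(-t), L^(-1){1/(s + 2)} = e^(-2t)):

Answer: y(t) = 1·e^(-t) + 3·e^(-2t)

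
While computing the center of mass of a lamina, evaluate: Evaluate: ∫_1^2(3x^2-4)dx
Step 1: Find antiderivative F(x) = x^3 - 4x
Step 2: F(2) - F(1) = 0 - (-3) = 3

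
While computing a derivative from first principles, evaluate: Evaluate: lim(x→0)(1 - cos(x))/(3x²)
Using 1-cos(u) ≈ u²/2 for small u:
(1-cos(x)) ≈ (x)²/2 = 1x²/2
So limit = 1/(2·3) = 1/6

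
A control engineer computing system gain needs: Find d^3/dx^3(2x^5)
Apply power rule 3 times:
d^1: 10x^4
d^2: 40x^3
d^3: 120x^2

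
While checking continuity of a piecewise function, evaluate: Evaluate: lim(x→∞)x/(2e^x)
Apply L'Hôpital 1 times (∞/∞ each time):
Eventually get 1!/(2e^x) → 0

Answer: 0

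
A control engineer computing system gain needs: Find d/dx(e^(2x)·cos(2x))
Product rule: (fg)'=f'g+fg'
f=e^(2x), f'=2·e^(2x)
g=cos(2x), g'=-2·sin(2x)

Answer: 2·e^(2x)·cos(2x)-2·e^(2x)·sin(2x)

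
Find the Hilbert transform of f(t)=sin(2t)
The Hilbert transform shifts each frequency component by -pi/2.
H{sin(wt)}=-cos(wt)
With w=2: H{sin(2t)}=-cos(2t)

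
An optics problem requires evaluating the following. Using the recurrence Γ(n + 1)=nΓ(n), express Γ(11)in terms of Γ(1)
Γ(11) = 10Γ(10) = 10·9Γ(9) = ... = 10!·Γ(1) = 3628800·Γ(1)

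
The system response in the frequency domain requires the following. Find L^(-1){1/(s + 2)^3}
L^(-1){1/(s-a)^n} = t^(n-1)·e^(at)/(n-1)!
Here a = -2, n = 3: t^2·e^(-2t)/2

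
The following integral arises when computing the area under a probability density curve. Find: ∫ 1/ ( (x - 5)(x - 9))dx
Partial fractions: 1/((x-5)(x-9))=A/(x-5) + B/(x-9)
A=-1/4, B=1/4
∫ [-1/4· 1/(x-5) + 1/4· 1/(x-9)] dx
=(1/4)[ln|x-9| - ln|x-5|] + C

Answer: (1/4)·ln|(x-9)/(x-5)| + C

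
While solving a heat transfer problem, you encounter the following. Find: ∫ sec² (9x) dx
Since d/dx[tan(9x)] = 9sec²(9x), integral = tan(9x)/9 + C

Answer: (1/9)tan(9x) + C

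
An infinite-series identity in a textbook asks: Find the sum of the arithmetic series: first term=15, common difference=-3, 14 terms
Last term: a_n = 15 + (14 - 1)·-3 = -24
Sum = n(a_1 + a_n)/2 = 14(15 + (-24))/2 = -63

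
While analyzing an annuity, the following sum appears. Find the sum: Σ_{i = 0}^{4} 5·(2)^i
Geometric series: S=a(1 - r^n)/(1 - r)
a=5, r=2, n=5
S=5(1 - 32)/-1=155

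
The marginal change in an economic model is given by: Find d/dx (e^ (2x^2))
Chain rule: d/dx[e^u]=e^u · u' where u=2x^2
u'=4x

Answer: 4x·e^(2x^2)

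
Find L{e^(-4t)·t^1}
First shifting: L{e^(at)f(t)}=F(s-a)
L{t^1}=1/s^2
Shift s → s+4: 1/(s+4)^2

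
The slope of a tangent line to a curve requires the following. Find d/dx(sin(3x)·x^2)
Product rule: (fg)'=f'g+fg'
f=sin(3x), f'=3·cos(3x)
g=x^2, g'=2x

Answer: 3·cos(3x)·x^2+2·sin(3x)·x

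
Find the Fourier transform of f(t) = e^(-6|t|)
Using the standard pair: F{e^(-a|t|)}=2a/(a^2+omega^2)
With a=6: F(omega)=12/(36+omega^2)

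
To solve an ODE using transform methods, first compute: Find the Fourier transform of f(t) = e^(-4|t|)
Using the standard pair: F{e^(-a|t|)}=2a/(a^2 + omega^2)
With a=4: F(omega)=8/(16 + omega^2)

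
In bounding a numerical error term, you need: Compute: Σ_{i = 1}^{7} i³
Using formula: Σ i^3=[n(n+1)/2]²=[7·8/2]²=784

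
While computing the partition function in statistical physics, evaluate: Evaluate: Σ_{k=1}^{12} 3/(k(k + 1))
Partial fractions: 3/(k(k + 1))=3/k - 3/(k + 1)
Telescoping sum: 3(1 - 1/13)=3·12/13

Answer: 36/13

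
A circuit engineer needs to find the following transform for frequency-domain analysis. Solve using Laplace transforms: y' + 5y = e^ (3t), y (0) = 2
Take L: sY - 2+5Y = 1/(s-3)
Y(s+5) = 1/(s-3)+2
Y = 1/((s-3)(s+5))+2/(s+5)
Partial fractions: 1/((s-3)(s+5)) = (1/8)/(s-3) - (1/8)/(s+5)
So Y = (1/8)/(s-3)+(15/8)/(s+5)
Inverse Laplace transform (L^(-1){1/(s-3)} = e^(3t), L^(-1){1/(s+5)} = e^(-5t)):

Answer: y(t) = (1/8)·e^(3t)+(15/8)·e^(-5t)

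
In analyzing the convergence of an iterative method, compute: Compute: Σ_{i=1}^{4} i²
Using formula: Σ i^2 = n(n+1)(2n+1)/6 = 4·5·9/6 = 30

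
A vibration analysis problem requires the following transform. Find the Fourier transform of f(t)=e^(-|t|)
Using the standard pair: F{e^(-a|t|)}=2a/(a^2 + omega^2)
With a=1: F(omega)=2/(1 + omega^2)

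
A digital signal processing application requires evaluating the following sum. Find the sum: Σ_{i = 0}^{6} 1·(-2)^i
Geometric series: S = a(1 - r^n)/(1 - r)
a = 1, r = -2, n = 7
S = 1(1+128)/3 = 43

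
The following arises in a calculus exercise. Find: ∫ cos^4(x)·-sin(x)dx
Let u = cos(x), du = -sin(x) dx
∫ u^4 du = u^5/5+C

Answer: cos^5(x)/5+C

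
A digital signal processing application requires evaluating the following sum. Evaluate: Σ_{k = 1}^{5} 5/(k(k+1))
Partial fractions: 5/(k(k + 1)) = 5/k - 5/(k + 1)
Telescoping sum: 5(1 - 1/6) = 5·5/6

Answer: 25/6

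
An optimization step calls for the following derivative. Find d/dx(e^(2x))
Chain rule: d/dx[e^u]=e^u · u' where u=2x
u'=2

Answer: 2·e^(2x)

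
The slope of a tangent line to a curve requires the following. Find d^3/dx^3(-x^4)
Apply power rule 3 times:
d^1: -4x^3
d^2: -12x^2
d^3: -24x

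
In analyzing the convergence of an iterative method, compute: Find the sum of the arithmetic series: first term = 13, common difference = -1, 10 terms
Last term: a_n = 13+(10-1)·-1 = 4
Sum = n(a_1+a_n)/2 = 10(13+4)/2 = 85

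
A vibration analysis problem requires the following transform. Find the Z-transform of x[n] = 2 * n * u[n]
Z{n * u[n]}=z/(z-1)^2
By linearity: Z{2 * n * u[n]}=2z/(z-1)^2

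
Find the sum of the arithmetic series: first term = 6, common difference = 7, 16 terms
Last term: a_n=6 + (16 - 1)·7=111
Sum=n(a_1 + a_n)/2=16(6 + 111)/2=936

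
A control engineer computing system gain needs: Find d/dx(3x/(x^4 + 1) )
Quotient rule: (f/g)' = (f'g - fg')/g²
f = 3x, f' = 3
g = x^4+1, g' = 4x^3

Answer: (3·(x^4+1)-12x^4)/(x^4+1)²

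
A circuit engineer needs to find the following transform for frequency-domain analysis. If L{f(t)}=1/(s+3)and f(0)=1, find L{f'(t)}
L{f'(t)} = s·F(s) - f(0) = s/(s+3)-1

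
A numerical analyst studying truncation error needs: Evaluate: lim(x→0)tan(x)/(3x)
tan(u) ≈ u for small u:
tan(x)/(3x) ≈ x/(3x) = 1/3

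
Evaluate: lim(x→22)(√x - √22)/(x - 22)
Multiply by conjugate (√x+√22)/(√x+√22):
= (x - 22)/((x - 22)(√x+√22)) = 1/(√x+√22)
As x → 22: 1/(2√22)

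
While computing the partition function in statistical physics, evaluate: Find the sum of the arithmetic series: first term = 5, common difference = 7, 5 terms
Last term: a_n = 5 + (5 - 1)·7 = 33
Sum = n(a_1 + a_n)/2 = 5(5 + 33)/2 = 95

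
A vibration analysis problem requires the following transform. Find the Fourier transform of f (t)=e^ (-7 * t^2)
The Fourier transform of a Gaussian e^(-a * t^2) is sqrt(pi/a) * e^(-omega^2/(4a)).
With a = 7: F(omega) = sqrt(pi/7) * e^(-omega^2/28)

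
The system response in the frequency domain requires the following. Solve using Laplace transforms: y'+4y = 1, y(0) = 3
Take L of both sides: sY(s) - 3 + 4Y(s)=1/s
Y(s)(s + 4)=1/s + 3
Y(s)=1/(s(s + 4)) + 3/(s + 4)
Partial fractions: 1/(s(s + 4))=(1/4)/s - (1/4)/(s + 4)
So Y(s)=(1/4)/s + (11/4)/(s + 4)
Inverse transform (L^(-1){1/s}=1, L^(-1){1/(s + 4)}=e^(-4t)):

Answer: y(t)=1/4 + (11/4)·e^(-4t)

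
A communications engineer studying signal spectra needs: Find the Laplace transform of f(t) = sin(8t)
L{sin(wt)} = w/(s²+w²)
L{sin(8t)} = 8/(s²+64)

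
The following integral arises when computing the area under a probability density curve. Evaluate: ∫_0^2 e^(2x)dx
Antiderivative: (1/2)e^(2x)
Evaluate: (1/2)(e^4 - 1)

Answer: (e^4 - 1)/2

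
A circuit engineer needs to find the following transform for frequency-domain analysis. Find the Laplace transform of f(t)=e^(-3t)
L{e^(at)} = 1/(s-a)
L{e^(-3t)} = 1/(s+3)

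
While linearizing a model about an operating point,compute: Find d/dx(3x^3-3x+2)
Power rule: d/dx(ax^n)=n·a·x^(n-1)
Term by term: 9·x^2-3

Answer: 9x^2-3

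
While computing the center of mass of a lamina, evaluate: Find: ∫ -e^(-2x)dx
Since d/dx[e^(-2x)]=-2e^(-2x), we get 1/2 e^(-2x) + C

Answer: (1/2)e^(-2x) + C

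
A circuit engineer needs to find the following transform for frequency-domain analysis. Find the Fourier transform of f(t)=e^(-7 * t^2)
The Fourier transform of a Gaussian e^(-a*t^2) is sqrt(pi/a)*e^(-omega^2/(4a)).
With a = 7: F(omega) = sqrt(pi/7)*e^(-omega^2/28)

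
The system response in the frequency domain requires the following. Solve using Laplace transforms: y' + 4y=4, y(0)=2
Take L of both sides: sY(s)-2+4Y(s) = 4/s
Y(s)(s+4) = 4/s+2
Y(s) = 4/(s(s+4))+2/(s+4)
Partial fractions: 4/(s(s+4)) = 1/s - 1/(s+4)
So Y(s) = 1/s+1/(s+4)
Inverse transform (L^(-1){1/s} = 1, L^(-1){1/(s+4)} = e^(-4t)):

Answer: y(t) = 1+e^(-4t)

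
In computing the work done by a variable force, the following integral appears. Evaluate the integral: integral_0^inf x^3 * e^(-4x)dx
This is a Gamma integral. Substitute u=4x (du=4 dx):
integral_0^inf x^3 * e^(-4x) dx=(1/4^4) integral_0^inf u^3 * e^(-u) du
=Gamma(4)/4^4=3!/4^4=6/256

Answer: 3/128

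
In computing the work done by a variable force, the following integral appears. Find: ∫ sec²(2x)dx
Since d/dx[tan(2x)]=2sec²(2x), integral=tan(2x)/2+C

Answer: (1/2)tan(2x)+C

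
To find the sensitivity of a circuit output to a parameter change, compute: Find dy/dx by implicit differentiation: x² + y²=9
Differentiate both sides: 2x+2y·(dy/dx) = 0
Solve: dy/dx = -2x/(2y) = -x/y

Answer: dy/dx = -x/y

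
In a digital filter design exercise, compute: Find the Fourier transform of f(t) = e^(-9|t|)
Using the standard pair: F{e^(-a|t|)}=2a/(a^2+omega^2)
With a=9: F(omega)=18/(81+omega^2)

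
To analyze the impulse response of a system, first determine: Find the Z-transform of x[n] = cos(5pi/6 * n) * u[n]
Z{cos(w0*n)*u[n]} = z(z - cos(w0))/(z^2-2z*cos(w0)+1)
With w0 = 5pi/6: X(z) = z(z - cos(5pi/6))/(z^2-2z*cos(5pi/6)+1)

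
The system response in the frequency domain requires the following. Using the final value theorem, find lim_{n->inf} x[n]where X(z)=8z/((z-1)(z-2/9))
Final value theorem: lim x[n] = lim_{z->1} (z-1) * X(z)
(z-1) * X(z) = 8z/(z-2/9)
As z->1: 8/(1 - 2/9) = 8/(7/9) = 72/7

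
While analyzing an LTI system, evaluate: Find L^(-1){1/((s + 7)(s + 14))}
Partial fractions: 1/((s + 7)(s + 14))=A/(s + 7) + B/(s + 14)
Cover-up: A=1/(s + 14)|_{s=-7}=1/7; B=1/(s + 7)|_{s=-14}=-1/7
L^(-1)=(1/7)e^(-7t) - (1/7)e^(-14t)

Answer: (1/7)(e^(-7t) - e^(-14t))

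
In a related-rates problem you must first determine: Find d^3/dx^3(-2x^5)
Apply power rule 3 times:
d^1: -10x^4
d^2: -40x^3
d^3: -120x^2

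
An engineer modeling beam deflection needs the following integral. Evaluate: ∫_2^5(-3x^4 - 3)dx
Step 1: Find antiderivative F(x) = (-3/5)x^5-3x
Step 2: F(5) - F(2) = -1890 - (-126/5) = -9324/5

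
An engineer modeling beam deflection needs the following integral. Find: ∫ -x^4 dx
Using power rule: ∫ -x^4 dx = -1/5 x^5 + C = (-1/5)x^5 + C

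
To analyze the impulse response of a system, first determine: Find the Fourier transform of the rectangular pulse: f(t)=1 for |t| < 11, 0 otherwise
F(omega) = integral from -11 to 11 of e^(-j * omega * t) dt
= 2 * sin(11 * omega)/omega = 22 * sinc(11 * omega/pi)

Answer: 2 * sin(11 * omega)/omega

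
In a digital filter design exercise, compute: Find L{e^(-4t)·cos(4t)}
First shifting: L{e^(at)f(t)}=F(s-a)
L{cos(4t)}=s/(s² + 16)
Shift: (s + 4)/((s + 4)² + 16)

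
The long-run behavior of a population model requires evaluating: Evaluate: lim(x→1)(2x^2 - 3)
Polynomial is continuous, so substitute x=1:
2·1^2-3=-1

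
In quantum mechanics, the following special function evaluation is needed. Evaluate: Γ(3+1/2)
Γ(n + 1/2)=(2n)!√π/(4^n·n!)
=720√π/(64·6)=(15/8)·√π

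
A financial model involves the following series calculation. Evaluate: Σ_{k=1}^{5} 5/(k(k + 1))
Partial fractions: 5/(k(k + 1)) = 5/k - 5/(k + 1)
Telescoping sum: 5(1 - 1/6) = 5·5/6

Answer: 25/6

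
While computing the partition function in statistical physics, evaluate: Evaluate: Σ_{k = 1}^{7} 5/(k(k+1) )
Partial fractions: 5/(k(k + 1))=5/k - 5/(k + 1)
Telescoping sum: 5(1 - 1/8)=5·7/8

Answer: 35/8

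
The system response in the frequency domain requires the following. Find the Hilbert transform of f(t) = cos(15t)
The Hilbert transform shifts each frequency component by -pi/2.
H{cos(wt)} = sin(wt)
With w = 15: H{cos(15t)} = sin(15t)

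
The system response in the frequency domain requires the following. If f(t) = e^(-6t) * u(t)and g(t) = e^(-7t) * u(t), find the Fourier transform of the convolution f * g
By the convolution theorem: F{f * g} = F(omega) * G(omega)
F(omega) = 1/(6+j * omega), G(omega) = 1/(7+j * omega)
F{f * g} = 1/((6+j * omega)(7+j * omega))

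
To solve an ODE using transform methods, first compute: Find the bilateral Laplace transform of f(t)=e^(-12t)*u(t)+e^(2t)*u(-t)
For e^(-12t) * u(t): L=1/(s+12), Re(s) > -12
For e^(2t) * u(-t): L=-1/(s-2), Re(s) < 2
Combined: F(s)=1/(s+12)-1/(s-2), -12 < Re(s) < 2

Answer: 1/(s+12)-1/(s-2), ROC: -12 < Re(s) < 2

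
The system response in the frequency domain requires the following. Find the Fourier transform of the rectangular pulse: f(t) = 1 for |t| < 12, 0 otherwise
F(omega) = integral from -12 to 12 of e^(-j*omega*t) dt
= 2*sin(12*omega)/omega = 24*sinc(12*omega/pi)

Answer: 2*sin(12*omega)/omega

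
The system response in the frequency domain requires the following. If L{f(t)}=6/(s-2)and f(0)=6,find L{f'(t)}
L{f'(t)} = s·F(s) - f(0) = 6s/(s-2) - 6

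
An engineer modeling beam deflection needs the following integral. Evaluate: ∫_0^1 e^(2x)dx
Antiderivative: (1/2)e^(2x)
Evaluate: (1/2)(e^2 - 1)

Answer: (e^2 - 1)/2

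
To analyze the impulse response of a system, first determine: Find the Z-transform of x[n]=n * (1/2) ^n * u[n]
Using the property Z{n * a^n * u[n]}=az/(z-a)^2
With a=1/2: X(z)=(1/2)z/(z - 1/2)^2, |z| > 1/2

Answer: (1/2)z/(z - 1/2)^2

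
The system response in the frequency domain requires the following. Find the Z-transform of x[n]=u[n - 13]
Using the time-shift property: Z{u[n-13]} = z^(-13)*z/(z-1)
= z^(-12)/(z-1)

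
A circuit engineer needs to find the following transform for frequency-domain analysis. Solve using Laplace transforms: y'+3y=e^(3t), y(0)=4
Take L: sY - 4+3Y = 1/(s-3)
Y(s+3) = 1/(s-3)+4
Y = 1/((s-3)(s+3))+4/(s+3)
Partial fractions: 1/((s-3)(s+3)) = (1/6)/(s-3) - (1/6)/(s+3)
So Y = (1/6)/(s-3)+(23/6)/(s+3)
Inverse Laplace transform (L^(-1){1/(s-3)} = e^(3t), L^(-1){1/(s+3)} = e^(-3t)):

Answer: y(t) = (1/6)·e^(3t)+(23/6)·e^(-3t)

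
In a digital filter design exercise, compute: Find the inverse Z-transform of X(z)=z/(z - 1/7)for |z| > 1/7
Standard pair: z/(z-a) <-> a^n*u[n] for causal signals
With a = 1/7: x[n] = (1/7)^n*u[n]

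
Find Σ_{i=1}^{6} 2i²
=2·n(n+1)(2n+1)/6=2·6·7·13/6=182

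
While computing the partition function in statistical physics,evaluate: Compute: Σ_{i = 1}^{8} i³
Using formula: Σ i^3=[n(n + 1)/2]²=[8·9/2]²=1296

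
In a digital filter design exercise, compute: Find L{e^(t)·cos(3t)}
First shifting: L{e^(at)f(t)}=F(s-a)
L{cos(3t)}=s/(s²+9)
Shift: (s-1)/((s-1)²+9)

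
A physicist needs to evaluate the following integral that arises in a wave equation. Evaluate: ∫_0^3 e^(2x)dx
Antiderivative: (1/2)e^(2x)
Evaluate: (1/2)(e^6-1)

Answer: (e^6-1)/2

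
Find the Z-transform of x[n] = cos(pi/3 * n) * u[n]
Z{cos(w0*n)*u[n]}=z(z - cos(w0))/(z^2 - 2z*cos(w0) + 1)
With w0=pi/3: X(z)=z(z - cos(pi/3))/(z^2 - 2z*cos(pi/3) + 1)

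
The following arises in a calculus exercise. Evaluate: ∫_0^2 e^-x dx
Antiderivative: -e^-x
Evaluate: -(e^-2-1)

Answer: (e^-2-1)/(-1)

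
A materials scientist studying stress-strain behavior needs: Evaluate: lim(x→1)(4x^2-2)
Polynomial is continuous, so substitute x=1:
4·1^2-2=2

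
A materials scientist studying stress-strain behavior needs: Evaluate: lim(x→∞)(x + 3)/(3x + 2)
Divide numerator and denominator by x:
lim (1 + 3/x)/(3 + 2/x) = 1/3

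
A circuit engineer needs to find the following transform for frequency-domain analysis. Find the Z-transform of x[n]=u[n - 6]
Using the time-shift property: Z{u[n-6]}=z^(-6) * z/(z-1)
=z^(-5)/(z-1)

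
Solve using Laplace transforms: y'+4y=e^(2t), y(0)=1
Take L: sY - 1+4Y = 1/(s-2)
Y(s+4) = 1/(s-2)+1
Y = 1/((s-2)(s+4))+1/(s+4)
Partial fractions: 1/((s-2)(s+4)) = (1/6)/(s-2) - (1/6)/(s+4)
So Y = (1/6)/(s-2)+(5/6)/(s+4)
Inverse Laplace transform (L^(-1){1/(s-2)} = e^(2t), L^(-1){1/(s+4)} = e^(-4t)):

Answer: y(t) = (1/6)·e^(2t)+(5/6)·e^(-4t)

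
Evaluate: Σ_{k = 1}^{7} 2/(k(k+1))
Partial fractions: 2/(k(k + 1)) = 2/k - 2/(k + 1)
Telescoping sum: 2(1 - 1/8) = 2·7/8

Answer: 7/4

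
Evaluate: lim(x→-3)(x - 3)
Polynomial is continuous, so substitute x=-3:
1·(-3)-3=-6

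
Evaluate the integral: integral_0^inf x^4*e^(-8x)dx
This is a Gamma integral. Substitute u=8x (du=8 dx):
integral_0^inf x^4 * e^(-8x) dx=(1/8^5) integral_0^inf u^4 * e^(-u) du
=Gamma(5)/8^5=4!/8^5=24/32768

Answer: 3/4096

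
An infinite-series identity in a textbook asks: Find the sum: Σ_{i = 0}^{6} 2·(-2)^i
Geometric series: S=a(1 - r^n)/(1 - r)
a=2, r=-2, n=7
S=2(1+128)/3=86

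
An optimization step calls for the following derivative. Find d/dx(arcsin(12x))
d/dx[arcsin(u)] = u'/√(1-u²), u = 12x, u' = 12

Answer: 12/√(1-144x²)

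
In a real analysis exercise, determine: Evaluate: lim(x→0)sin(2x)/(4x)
L'Hôpital (0/0): lim 2cos(2x)/4 = 2/4

Answer: 1/2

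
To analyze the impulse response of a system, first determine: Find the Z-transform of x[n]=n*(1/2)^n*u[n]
Using the property Z{n * a^n * u[n]} = az/(z-a)^2
With a = 1/2: X(z) = (1/2)z/(z - 1/2)^2, |z| > 1/2

Answer: (1/2)z/(z - 1/2)^2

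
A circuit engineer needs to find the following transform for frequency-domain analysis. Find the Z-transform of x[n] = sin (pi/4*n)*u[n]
Z{sin(w0*n)*u[n]} = z*sin(w0)/(z^2 - 2z*cos(w0) + 1)
With w0 = pi/4: X(z) = z*sin(pi/4)/(z^2 - 2z*cos(pi/4) + 1)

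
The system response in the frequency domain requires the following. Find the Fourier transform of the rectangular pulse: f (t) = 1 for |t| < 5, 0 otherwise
F(omega)=integral from -5 to 5 of e^(-j * omega * t) dt
=2 * sin(5 * omega)/omega=10 * sinc(5 * omega/pi)

Answer: 2 * sin(5 * omega)/omega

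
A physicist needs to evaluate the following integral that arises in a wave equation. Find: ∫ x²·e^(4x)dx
Integration by parts twice:
First: u=x², dv=e^(4x) dx => x²e^(4x)/4 - (2/4)∫ xe^(4x) dx
Second (∫ xe^(4x) dx): xe^(4x)/4 - e^(4x)/16
Combining: e^(4x)(x²/4-2x/16+2/64)+C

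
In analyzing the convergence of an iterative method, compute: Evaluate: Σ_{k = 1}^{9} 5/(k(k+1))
Partial fractions: 5/(k(k+1))=5/k - 5/(k+1)
Telescoping sum: 5(1-1/10)=5·9/10

Answer: 9/2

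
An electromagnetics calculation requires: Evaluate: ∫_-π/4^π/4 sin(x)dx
Antiderivative: -cos(x)
Evaluate at bounds: [-cos(1·π/4)/1] - [-cos(1·-π/4)/1]
= (-(√2/2)+(√2/2))/1 = 0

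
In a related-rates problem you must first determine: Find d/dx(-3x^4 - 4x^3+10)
Power rule: d/dx(ax^n) = n·a·x^(n-1)
Term by term: -12·x^3 - 12·x^2

Answer: -12x^3 - 12x^2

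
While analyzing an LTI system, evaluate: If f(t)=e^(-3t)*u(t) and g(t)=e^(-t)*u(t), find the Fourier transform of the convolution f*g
By the convolution theorem: F{f*g}=F(omega)*G(omega)
F(omega)=1/(3+j*omega), G(omega)=1/(1+j*omega)
F{f*g}=1/((3+j*omega)(1+j*omega))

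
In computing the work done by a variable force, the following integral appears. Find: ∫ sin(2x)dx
Using substitution u=2x: ∫ sin(u) du/2=-cos(u)/2 + C

Answer: (-1/2)cos(2x) + C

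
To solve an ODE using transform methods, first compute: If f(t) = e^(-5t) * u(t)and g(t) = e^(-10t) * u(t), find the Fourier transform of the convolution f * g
By the convolution theorem: F{f*g} = F(omega)*G(omega)
F(omega) = 1/(5+j*omega), G(omega) = 1/(10+j*omega)
F{f*g} = 1/((5+j*omega)(10+j*omega))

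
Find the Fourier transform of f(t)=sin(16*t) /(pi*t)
sin(W*t)/(pi*t) = (W/pi)*sinc(W*t/pi) is the impulse response of the ideal low-pass filter with cutoff W (here W = 16).
Its Fourier transform is a rectangular function:
F(omega) = 1 for |omega| < 16, 0 otherwise

Answer: rect(omega/32) [i.e., 1 for |omega| < 16, 0 otherwise]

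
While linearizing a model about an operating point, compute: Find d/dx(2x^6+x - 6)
Power rule: d/dx(ax^n) = n·a·x^(n-1)
Term by term: 12·x^5 + 1

Answer: 12x^5 + 1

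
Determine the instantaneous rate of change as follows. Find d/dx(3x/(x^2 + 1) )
Quotient rule: (f/g)'=(f'g - fg')/g²
f=3x, f'=3
g=x^2 + 1, g'=2x

Answer: (3·(x^2 + 1) - 6x^2)/(x^2 + 1)²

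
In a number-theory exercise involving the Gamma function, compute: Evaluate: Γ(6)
Γ(n)=(n-1)! for positive integers
Γ(6)=5!=120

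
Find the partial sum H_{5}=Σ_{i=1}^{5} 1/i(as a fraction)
H_5=1+1/2+1/3+...+1/5
=137/60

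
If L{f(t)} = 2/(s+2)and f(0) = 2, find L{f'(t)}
L{f'(t)} = s·F(s) - f(0) = 2s/(s + 2) - 2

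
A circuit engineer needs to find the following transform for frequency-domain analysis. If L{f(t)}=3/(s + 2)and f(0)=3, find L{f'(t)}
L{f'(t)} = s·F(s) - f(0) = 3s/(s + 2) - 3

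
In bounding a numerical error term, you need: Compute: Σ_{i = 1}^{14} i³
Using formula: Σ i^3 = [n(n + 1)/2]² = [14·15/2]² = 11025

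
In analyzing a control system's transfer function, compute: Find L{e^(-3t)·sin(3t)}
First shifting: L{e^(at)f(t)} = F(s-a)
L{sin(3t)} = 3/(s² + 9)
Shift: 3/((s + 3)² + 9)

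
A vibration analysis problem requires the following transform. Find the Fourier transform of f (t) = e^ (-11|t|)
Using the standard pair: F{e^(-a|t|)} = 2a/(a^2+omega^2)
With a = 11: F(omega) = 22/(121+omega^2)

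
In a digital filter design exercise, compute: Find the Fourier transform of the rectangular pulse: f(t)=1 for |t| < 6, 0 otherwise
F(omega)=integral from -6 to 6 of e^(-j*omega*t) dt
=2*sin(6*omega)/omega=12*sinc(6*omega/pi)

Answer: 2*sin(6*omega)/omega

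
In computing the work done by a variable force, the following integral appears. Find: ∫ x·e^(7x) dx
Integration by parts: u=x, dv=e^(7x) dx
du=dx, v=e^(7x)/7
=x·e^(7x)/7 - ∫ e^(7x)/7 dx
=x·e^(7x)/7 - e^(7x)/49+C

Answer: e^(7x)(x/7-1/49)+C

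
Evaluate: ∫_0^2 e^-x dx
Antiderivative: -e^-x
Evaluate: -(e^-2 - 1)

Answer: (e^-2 - 1)/(-1)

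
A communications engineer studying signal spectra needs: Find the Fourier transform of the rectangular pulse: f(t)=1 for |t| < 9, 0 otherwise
F(omega)=integral from -9 to 9 of e^(-j*omega*t) dt
=2*sin(9*omega)/omega=18*sinc(9*omega/pi)

Answer: 2*sin(9*omega)/omega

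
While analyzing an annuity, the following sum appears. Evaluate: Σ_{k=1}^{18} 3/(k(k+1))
Partial fractions: 3/(k(k + 1)) = 3/k - 3/(k + 1)
Telescoping sum: 3(1 - 1/19) = 3·18/19

Answer: 54/19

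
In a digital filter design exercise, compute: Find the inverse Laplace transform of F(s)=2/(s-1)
L^(-1){2/(s-a)} = c·e^(at)
Here a = 1, c = 2

Answer: 2e^(t)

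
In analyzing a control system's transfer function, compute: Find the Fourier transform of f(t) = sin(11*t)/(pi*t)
sin(W * t)/(pi * t)=(W/pi) * sinc(W * t/pi) is the impulse response of the ideal low-pass filter with cutoff W (here W=11).
Its Fourier transform is a rectangular function:
F(omega)=1 for |omega| < 11, 0 otherwise

Answer: rect(omega/22) [i.e., 1 for |omega| < 11, 0 otherwise]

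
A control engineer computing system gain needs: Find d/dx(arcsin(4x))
d/dx[arcsin(u)]=u'/√(1-u²), u=4x, u'=4

Answer: 4/√(1 - 16x²)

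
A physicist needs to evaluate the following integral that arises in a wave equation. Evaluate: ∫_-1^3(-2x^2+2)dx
Step 1: Find antiderivative F(x)=(-2/3)x^3+2x
Step 2: F(3) - F(-1)=-12 - (-4/3)=-32/3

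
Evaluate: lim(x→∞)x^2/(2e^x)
Apply L'Hôpital 2 times (∞/∞ each time):
Eventually get 2!/(2e^x) → 0

Answer: 0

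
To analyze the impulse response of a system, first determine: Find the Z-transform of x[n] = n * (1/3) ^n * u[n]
Using the property Z{n*a^n*u[n]} = az/(z-a)^2
With a = 1/3: X(z) = (1/3)z/(z - 1/3)^2, |z| > 1/3

Answer: (1/3)z/(z - 1/3)^2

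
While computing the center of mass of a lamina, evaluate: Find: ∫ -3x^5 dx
Using power rule: ∫ -3x^5 dx = -3/6 x^6 + C = (-1/2)x^6 + C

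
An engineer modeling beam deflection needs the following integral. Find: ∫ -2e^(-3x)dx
Since d/dx[e^(-3x)]=-3e^(-3x), we get 2/3 e^(-3x)+C

Answer: (2/3)e^(-3x)+C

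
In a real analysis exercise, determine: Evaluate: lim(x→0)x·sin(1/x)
Squeeze theorem: -|x| ≤ x·sin(1/x) ≤ |x|
Since x → 0 as x → 0, by squeeze theorem the limit is 0

Answer: 0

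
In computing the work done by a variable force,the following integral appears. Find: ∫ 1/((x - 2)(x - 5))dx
Partial fractions: 1/((x-2)(x-5))=A/(x-2) + B/(x-5)
A=-1/3, B=1/3
∫ [-1/3· 1/(x-2) + 1/3· 1/(x-5)] dx
=(1/3)[ln|x-5| - ln|x-2|] + C

Answer: (1/3)·ln|(x-5)/(x-2)| + C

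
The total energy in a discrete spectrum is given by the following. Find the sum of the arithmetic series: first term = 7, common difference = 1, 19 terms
Last term: a_n = 7 + (19 - 1)·1 = 25
Sum = n(a_1 + a_n)/2 = 19(7 + 25)/2 = 304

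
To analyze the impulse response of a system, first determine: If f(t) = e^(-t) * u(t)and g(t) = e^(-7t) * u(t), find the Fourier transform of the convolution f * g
By the convolution theorem: F{f * g}=F(omega) * G(omega)
F(omega)=1/(1+j * omega), G(omega)=1/(7+j * omega)
F{f * g}=1/((1+j * omega)(7+j * omega))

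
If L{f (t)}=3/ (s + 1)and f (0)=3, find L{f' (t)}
L{f'(t)}=s·F(s) - f(0)=3s/(s + 1) - 3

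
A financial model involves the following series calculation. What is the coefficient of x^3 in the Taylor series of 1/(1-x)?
1/(1-x)=Σ x^n for |x|<1
All coefficients are 1

Answer: 1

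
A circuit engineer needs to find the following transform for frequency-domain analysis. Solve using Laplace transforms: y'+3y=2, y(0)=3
Take L of both sides: sY(s)-3+3Y(s) = 2/s
Y(s)(s+3) = 2/s+3
Y(s) = 2/(s(s+3))+3/(s+3)
Partial fractions: 2/(s(s+3)) = (2/3)/s - (2/3)/(s+3)
So Y(s) = (2/3)/s+(7/3)/(s+3)
Inverse transform (L^(-1){1/s} = 1, L^(-1){1/(s+3)} = e^(-3t)):

Answer: y(t) = 2/3+(7/3)·e^(-3t)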